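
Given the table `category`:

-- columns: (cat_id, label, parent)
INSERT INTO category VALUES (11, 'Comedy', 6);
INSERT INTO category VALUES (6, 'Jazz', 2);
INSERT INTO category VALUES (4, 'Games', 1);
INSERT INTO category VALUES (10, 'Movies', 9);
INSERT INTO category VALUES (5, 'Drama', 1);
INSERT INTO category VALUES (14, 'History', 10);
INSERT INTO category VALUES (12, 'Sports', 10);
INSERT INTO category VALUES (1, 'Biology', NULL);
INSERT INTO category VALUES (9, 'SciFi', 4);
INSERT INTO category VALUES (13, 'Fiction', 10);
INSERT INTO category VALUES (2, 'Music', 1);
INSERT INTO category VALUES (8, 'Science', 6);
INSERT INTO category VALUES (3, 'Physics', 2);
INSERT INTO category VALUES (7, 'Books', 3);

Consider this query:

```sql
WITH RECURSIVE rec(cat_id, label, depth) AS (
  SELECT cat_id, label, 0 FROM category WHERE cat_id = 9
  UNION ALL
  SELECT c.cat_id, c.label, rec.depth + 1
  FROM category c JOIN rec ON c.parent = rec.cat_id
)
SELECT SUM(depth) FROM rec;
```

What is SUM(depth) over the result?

Base: cat_id=9 (SciFi) at depth 0.
Iteration 1: rows with parent in {9} -> Movies (id 10, depth 1).
Iteration 2: rows with parent in {10} -> Sports (id 12, depth 2), Fiction (id 13, depth 2), History (id 14, depth 2).
Iteration 3: no rows with parent in {12,13,14}; recursion stops.
SUM(depth) = 0 + 1 + 2 + 2 + 2 = 7.

7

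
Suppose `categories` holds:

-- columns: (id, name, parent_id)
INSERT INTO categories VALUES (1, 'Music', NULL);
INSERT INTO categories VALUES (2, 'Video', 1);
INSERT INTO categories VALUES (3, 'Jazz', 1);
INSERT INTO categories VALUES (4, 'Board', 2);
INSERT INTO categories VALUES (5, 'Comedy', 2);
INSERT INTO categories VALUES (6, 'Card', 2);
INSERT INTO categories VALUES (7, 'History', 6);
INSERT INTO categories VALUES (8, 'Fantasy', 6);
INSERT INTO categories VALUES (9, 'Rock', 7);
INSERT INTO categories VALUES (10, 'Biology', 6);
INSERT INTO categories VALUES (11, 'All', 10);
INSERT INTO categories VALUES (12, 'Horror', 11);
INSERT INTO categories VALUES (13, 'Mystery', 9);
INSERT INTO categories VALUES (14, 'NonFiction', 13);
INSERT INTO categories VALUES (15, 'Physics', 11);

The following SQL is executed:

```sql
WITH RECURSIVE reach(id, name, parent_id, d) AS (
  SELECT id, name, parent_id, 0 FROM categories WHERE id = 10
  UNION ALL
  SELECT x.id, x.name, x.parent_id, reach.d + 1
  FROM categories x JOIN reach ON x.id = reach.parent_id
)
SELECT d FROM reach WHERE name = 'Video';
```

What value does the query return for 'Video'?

2

Base: id=10 (Biology), parent_id=6, d 0.
Iteration 1: join on id=6 -> Card (id 6, parent_id=2, d 1).
Iteration 2: join on id=2 -> Video (id 2, parent_id=1, d 2).
Iteration 3: join on id=1 -> Music (id 1, parent_id=NULL, d 3).
Iteration 4: parent_id is NULL; no match; recursion stops.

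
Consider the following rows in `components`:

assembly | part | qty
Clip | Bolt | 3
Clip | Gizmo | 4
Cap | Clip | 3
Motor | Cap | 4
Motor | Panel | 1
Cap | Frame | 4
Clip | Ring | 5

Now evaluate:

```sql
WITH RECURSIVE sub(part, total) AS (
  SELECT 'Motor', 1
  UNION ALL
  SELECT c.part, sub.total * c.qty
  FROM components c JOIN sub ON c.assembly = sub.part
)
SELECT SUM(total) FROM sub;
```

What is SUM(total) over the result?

Base: (Motor, total=1).
Iteration 1: components of {Motor} -> Cap = 1*4 = 4, Panel = 1*1 = 1.
Iteration 2: components of {Cap,Panel} -> Clip = 4*3 = 12, Frame = 4*4 = 16.
Iteration 3: components of {Clip,Frame} -> Bolt = 12*3 = 36, Gizmo = 12*4 = 48, Ring = 12*5 = 60.
Iteration 4: no further components; recursion stops.
SUM(total) = 1 + 1 + 4 + 12 + 16 + 36 + 60 + 48 = 178.

178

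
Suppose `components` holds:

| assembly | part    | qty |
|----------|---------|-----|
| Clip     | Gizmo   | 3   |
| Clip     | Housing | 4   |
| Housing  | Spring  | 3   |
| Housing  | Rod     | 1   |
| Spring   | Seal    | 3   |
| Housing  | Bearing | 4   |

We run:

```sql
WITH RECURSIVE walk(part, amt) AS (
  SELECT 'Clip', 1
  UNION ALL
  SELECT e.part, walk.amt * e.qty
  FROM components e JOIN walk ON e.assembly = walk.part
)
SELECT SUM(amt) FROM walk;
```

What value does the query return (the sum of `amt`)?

76

Base: (Clip, amt=1).
Iteration 1: components of {Clip} -> Gizmo = 1*3 = 3, Housing = 1*4 = 4.
Iteration 2: components of {Gizmo,Housing} -> Bearing = 4*4 = 16, Rod = 4*1 = 4, Spring = 4*3 = 12.
Iteration 3: components of {Bearing,Rod,Spring} -> Seal = 12*3 = 36.
Iteration 4: no further components; recursion stops.
SUM(amt) = 1 + 3 + 4 + 12 + 4 + 16 + 36 = 76.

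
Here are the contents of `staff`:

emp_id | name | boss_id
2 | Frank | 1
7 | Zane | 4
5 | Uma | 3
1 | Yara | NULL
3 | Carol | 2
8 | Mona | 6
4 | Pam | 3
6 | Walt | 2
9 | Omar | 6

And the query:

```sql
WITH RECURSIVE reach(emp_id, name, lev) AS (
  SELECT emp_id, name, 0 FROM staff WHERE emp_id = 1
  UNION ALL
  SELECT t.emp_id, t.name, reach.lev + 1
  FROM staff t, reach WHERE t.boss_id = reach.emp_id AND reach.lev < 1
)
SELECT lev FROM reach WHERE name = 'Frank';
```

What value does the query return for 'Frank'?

1

Base: emp_id=1 (Yara) at lev 0.
Iteration 1: rows with boss_id in {1} -> Frank (id 2, lev 1).
Iteration 2: lev < 1 fails for all current rows; recursion stops.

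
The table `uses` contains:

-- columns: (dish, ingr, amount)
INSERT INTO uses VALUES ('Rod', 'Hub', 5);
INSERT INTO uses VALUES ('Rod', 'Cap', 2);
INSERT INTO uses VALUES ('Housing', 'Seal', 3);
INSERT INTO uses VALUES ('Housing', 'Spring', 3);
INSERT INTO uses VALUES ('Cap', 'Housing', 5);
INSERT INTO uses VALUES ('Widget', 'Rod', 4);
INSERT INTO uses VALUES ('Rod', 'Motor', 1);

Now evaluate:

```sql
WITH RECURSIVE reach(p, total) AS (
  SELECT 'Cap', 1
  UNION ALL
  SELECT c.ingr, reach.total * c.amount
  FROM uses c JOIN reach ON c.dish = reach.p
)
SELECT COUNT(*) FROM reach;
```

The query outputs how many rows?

4

Base: (Cap, total=1).
Iteration 1: components of {Cap} -> Housing = 1*5 = 5.
Iteration 2: components of {Housing} -> Seal = 5*3 = 15, Spring = 5*3 = 15.
Iteration 3: no further components; recursion stops.
Total rows emitted: 4.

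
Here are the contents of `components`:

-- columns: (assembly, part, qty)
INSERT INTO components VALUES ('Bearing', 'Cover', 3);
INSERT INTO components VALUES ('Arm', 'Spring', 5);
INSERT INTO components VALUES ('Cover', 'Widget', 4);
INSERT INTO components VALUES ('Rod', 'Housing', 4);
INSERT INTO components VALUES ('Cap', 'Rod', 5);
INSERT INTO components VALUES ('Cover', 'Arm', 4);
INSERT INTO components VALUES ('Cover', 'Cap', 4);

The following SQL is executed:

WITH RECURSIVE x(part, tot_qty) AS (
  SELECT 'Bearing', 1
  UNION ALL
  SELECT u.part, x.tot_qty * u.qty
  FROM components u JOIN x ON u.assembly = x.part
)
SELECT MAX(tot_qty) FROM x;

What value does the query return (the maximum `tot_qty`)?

Base: (Bearing, tot_qty=1).
Iteration 1: components of {Bearing} -> Cover = 1*3 = 3.
Iteration 2: components of {Cover} -> Arm = 3*4 = 12, Cap = 3*4 = 12, Widget = 3*4 = 12.
Iteration 3: components of {Arm,Cap,Widget} -> Rod = 12*5 = 60, Spring = 12*5 = 60.
Iteration 4: components of {Rod,Spring} -> Housing = 60*4 = 240.
Iteration 5: no further components; recursion stops.
tot_qty values: 1, 3, 12, 12, 12, 60, 60, 240; the maximum is 240.

240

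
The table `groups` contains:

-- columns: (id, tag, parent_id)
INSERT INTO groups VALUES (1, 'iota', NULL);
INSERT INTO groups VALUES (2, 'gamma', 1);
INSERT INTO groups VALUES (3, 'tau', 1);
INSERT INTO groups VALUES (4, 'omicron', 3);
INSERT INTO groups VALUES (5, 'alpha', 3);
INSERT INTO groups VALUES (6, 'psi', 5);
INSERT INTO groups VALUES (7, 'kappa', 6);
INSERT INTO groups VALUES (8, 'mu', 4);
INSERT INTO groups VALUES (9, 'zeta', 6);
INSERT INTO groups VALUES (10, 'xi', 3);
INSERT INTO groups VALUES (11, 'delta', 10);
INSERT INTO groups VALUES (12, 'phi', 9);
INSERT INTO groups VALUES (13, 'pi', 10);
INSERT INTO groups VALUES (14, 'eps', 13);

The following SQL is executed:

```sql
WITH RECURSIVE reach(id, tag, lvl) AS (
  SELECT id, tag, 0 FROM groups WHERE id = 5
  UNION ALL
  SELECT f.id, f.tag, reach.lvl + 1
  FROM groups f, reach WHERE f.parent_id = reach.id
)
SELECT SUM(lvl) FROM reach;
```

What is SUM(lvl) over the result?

Base: id=5 (alpha) at lvl 0.
Iteration 1: rows with parent_id in {5} -> psi (id 6, lvl 1).
Iteration 2: rows with parent_id in {6} -> kappa (id 7, lvl 2), zeta (id 9, lvl 2).
Iteration 3: rows with parent_id in {7,9} -> phi (id 12, lvl 3).
Iteration 4: no rows with parent_id in {12}; recursion stops.
SUM(lvl) = 0 + 1 + 2 + 2 + 3 = 8.

8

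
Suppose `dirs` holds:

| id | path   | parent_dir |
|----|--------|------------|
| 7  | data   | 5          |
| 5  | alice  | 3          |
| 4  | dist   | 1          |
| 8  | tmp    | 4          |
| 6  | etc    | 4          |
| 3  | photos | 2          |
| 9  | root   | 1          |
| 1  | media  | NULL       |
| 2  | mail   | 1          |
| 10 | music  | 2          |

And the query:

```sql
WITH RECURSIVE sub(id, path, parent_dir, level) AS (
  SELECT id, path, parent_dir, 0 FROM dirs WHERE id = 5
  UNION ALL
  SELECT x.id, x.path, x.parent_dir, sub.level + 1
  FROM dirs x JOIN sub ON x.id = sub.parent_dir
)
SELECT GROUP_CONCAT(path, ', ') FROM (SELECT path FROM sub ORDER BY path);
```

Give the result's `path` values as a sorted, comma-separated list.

alice, mail, media, photos

Base: id=5 (alice), parent_dir=3, level 0.
Iteration 1: join on id=3 -> photos (id 3, parent_dir=2, level 1).
Iteration 2: join on id=2 -> mail (id 2, parent_dir=1, level 2).
Iteration 3: join on id=1 -> media (id 1, parent_dir=NULL, level 3).
Iteration 4: parent_dir is NULL; no match; recursion stops.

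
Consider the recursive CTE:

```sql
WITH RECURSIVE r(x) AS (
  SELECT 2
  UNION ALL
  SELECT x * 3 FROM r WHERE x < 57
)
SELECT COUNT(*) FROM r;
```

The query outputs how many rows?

5

Base: x=2.
Iteration 1: 2 < 57 holds -> x = 2 * 3 = 6.
Iteration 2: 6 < 57 holds -> x = 6 * 3 = 18.
Iteration 3: 18 < 57 holds -> x = 18 * 3 = 54.
Iteration 4: 54 < 57 holds -> x = 54 * 3 = 162.
Iteration 5: 162 < 57 fails; recursion stops.
Total rows emitted: 5.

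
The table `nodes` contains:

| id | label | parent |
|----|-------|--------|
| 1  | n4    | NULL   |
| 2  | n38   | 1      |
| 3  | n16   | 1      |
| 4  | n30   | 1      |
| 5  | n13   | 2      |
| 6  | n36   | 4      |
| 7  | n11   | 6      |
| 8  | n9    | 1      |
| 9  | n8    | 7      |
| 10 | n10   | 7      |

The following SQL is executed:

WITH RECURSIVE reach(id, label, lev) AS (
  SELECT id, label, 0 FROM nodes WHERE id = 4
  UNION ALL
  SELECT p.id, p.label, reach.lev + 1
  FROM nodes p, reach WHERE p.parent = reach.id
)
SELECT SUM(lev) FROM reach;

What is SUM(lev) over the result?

9

Base: id=4 (n30) at lev 0.
Iteration 1: rows with parent in {4} -> n36 (id 6, lev 1).
Iteration 2: rows with parent in {6} -> n11 (id 7, lev 2).
Iteration 3: rows with parent in {7} -> n8 (id 9, lev 3), n10 (id 10, lev 3).
Iteration 4: no rows with parent in {9,10}; recursion stops.
SUM(lev) = 0 + 1 + 2 + 3 + 3 = 9.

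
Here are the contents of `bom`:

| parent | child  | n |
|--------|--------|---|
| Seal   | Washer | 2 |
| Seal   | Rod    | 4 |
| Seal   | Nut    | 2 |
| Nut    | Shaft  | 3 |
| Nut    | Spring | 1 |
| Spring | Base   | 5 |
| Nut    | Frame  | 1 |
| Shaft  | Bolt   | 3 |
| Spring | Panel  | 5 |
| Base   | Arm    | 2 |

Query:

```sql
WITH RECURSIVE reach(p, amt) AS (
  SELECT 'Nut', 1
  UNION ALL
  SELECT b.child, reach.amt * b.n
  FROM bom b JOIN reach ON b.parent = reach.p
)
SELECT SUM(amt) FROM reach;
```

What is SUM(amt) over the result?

35

Base: (Nut, amt=1).
Iteration 1: components of {Nut} -> Frame = 1*1 = 1, Shaft = 1*3 = 3, Spring = 1*1 = 1.
Iteration 2: components of {Frame,Shaft,Spring} -> Base = 1*5 = 5, Bolt = 3*3 = 9, Panel = 1*5 = 5.
Iteration 3: components of {Base,Bolt,Panel} -> Arm = 5*2 = 10.
Iteration 4: no further components; recursion stops.
SUM(amt) = 1 + 3 + 1 + 1 + 9 + 5 + 5 + 10 = 35.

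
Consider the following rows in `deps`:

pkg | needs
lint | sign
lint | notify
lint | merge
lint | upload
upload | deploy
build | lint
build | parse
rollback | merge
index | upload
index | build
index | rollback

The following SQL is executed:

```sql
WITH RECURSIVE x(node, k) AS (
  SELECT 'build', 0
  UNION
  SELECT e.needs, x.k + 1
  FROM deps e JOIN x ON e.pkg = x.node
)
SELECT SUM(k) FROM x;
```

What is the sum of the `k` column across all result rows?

13

Base: (build, k=0).
Iteration 1: edges from {build} -> (lint, k=1), (parse, k=1).
Iteration 2: edges from {lint,parse} -> (merge, k=2), (notify, k=2), (sign, k=2), (upload, k=2).
Iteration 3: edges from {merge,notify,sign,upload} -> (deploy, k=3).
Iteration 4: no outgoing edges from {deploy}; recursion stops.
SUM(k) = 0 + 1 + 1 + 2 + 2 + 2 + 2 + 3 = 13.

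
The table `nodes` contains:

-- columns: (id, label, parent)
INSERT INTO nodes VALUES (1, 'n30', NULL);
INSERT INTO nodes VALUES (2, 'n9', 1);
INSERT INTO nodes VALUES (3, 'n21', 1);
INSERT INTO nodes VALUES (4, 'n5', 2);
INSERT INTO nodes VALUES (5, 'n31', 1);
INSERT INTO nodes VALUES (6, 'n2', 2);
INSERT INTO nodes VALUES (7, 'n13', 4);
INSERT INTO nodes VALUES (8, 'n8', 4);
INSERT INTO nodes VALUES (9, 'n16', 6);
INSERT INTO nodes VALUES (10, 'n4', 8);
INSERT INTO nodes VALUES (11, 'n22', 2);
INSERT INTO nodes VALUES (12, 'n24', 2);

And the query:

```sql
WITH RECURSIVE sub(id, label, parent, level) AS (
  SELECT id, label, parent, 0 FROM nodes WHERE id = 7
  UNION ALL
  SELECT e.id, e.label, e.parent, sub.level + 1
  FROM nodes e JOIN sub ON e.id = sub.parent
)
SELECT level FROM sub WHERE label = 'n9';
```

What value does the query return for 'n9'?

Base: id=7 (n13), parent=4, level 0.
Iteration 1: join on id=4 -> n5 (id 4, parent=2, level 1).
Iteration 2: join on id=2 -> n9 (id 2, parent=1, level 2).
Iteration 3: join on id=1 -> n30 (id 1, parent=NULL, level 3).
Iteration 4: parent is NULL; no match; recursion stops.

2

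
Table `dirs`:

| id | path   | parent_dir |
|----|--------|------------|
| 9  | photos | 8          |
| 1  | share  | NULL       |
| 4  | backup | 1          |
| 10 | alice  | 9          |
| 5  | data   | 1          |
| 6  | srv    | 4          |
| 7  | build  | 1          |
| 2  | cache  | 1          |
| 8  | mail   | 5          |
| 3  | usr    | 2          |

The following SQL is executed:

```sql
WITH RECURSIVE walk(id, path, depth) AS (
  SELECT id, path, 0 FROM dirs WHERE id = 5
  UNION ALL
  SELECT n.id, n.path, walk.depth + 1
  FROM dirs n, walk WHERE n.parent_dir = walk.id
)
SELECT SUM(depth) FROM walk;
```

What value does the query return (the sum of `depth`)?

6

Base: id=5 (data) at depth 0.
Iteration 1: rows with parent_dir in {5} -> mail (id 8, depth 1).
Iteration 2: rows with parent_dir in {8} -> photos (id 9, depth 2).
Iteration 3: rows with parent_dir in {9} -> alice (id 10, depth 3).
Iteration 4: no rows with parent_dir in {10}; recursion stops.
SUM(depth) = 0 + 1 + 2 + 3 = 6.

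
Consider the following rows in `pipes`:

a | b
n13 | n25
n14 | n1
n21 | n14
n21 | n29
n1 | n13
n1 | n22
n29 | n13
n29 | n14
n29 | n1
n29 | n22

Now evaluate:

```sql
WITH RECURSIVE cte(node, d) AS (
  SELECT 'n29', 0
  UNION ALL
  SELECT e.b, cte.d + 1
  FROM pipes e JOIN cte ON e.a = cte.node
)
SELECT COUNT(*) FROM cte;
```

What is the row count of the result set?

13

Base: (n29, d=0).
Iteration 1: edges from {n29} -> (n1, d=1), (n13, d=1), (n14, d=1), (n22, d=1).
Iteration 2: edges from {n1,n13,n14,n22} -> (n1, d=2), (n13, d=2), (n22, d=2), (n25, d=2).
Iteration 3: edges from {n1,n13,n22,n25} -> (n13, d=3), (n22, d=3), (n25, d=3).
Iteration 4: edges from {n13,n22,n25} -> (n25, d=4).
Iteration 5: no outgoing edges from {n25}; recursion stops.
Total rows emitted: 13.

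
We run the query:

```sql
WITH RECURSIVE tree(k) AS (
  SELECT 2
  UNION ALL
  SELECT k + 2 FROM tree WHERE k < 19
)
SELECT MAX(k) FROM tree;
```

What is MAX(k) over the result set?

20

Base: k=2.
Iteration 1: 2 < 19 holds -> k = 2 + 2 = 4.
Iteration 2: 4 < 19 holds -> k = 4 + 2 = 6.
Iteration 3: 6 < 19 holds -> k = 6 + 2 = 8.
Iteration 4: 8 < 19 holds -> k = 8 + 2 = 10.
Iteration 5: 10 < 19 holds -> k = 10 + 2 = 12.
Iteration 6: 12 < 19 holds -> k = 12 + 2 = 14.
Iteration 7: 14 < 19 holds -> k = 14 + 2 = 16.
Iteration 8: 16 < 19 holds -> k = 16 + 2 = 18.
Iteration 9: 18 < 19 holds -> k = 18 + 2 = 20.
Iteration 10: 20 < 19 fails; recursion stops.
k values: 2, 4, 6, 8, 10, 12, 14, 16, 18, 20; the maximum is 20.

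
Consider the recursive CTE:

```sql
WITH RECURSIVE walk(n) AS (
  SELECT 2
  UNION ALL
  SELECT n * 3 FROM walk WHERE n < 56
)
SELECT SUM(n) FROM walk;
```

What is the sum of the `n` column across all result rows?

Base: n=2.
Iteration 1: 2 < 56 holds -> n = 2 * 3 = 6.
Iteration 2: 6 < 56 holds -> n = 6 * 3 = 18.
Iteration 3: 18 < 56 holds -> n = 18 * 3 = 54.
Iteration 4: 54 < 56 holds -> n = 54 * 3 = 162.
Iteration 5: 162 < 56 fails; recursion stops.
SUM(n) = 2 + 6 + 18 + 54 + 162 = 242.

242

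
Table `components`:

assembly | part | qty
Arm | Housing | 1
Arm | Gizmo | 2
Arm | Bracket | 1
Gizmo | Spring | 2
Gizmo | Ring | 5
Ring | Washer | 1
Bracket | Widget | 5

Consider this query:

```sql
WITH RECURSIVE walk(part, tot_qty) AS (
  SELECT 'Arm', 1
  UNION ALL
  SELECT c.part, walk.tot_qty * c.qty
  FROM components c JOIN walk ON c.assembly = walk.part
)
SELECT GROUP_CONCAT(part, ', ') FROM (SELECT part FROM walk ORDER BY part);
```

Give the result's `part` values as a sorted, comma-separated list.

Arm, Bracket, Gizmo, Housing, Ring, Spring, Washer, Widget

Base: (Arm, tot_qty=1).
Iteration 1: components of {Arm} -> Bracket = 1*1 = 1, Gizmo = 1*2 = 2, Housing = 1*1 = 1.
Iteration 2: components of {Bracket,Gizmo,Housing} -> Ring = 2*5 = 10, Spring = 2*2 = 4, Widget = 1*5 = 5.
Iteration 3: components of {Ring,Spring,Widget} -> Washer = 10*1 = 10.
Iteration 4: no further components; recursion stops.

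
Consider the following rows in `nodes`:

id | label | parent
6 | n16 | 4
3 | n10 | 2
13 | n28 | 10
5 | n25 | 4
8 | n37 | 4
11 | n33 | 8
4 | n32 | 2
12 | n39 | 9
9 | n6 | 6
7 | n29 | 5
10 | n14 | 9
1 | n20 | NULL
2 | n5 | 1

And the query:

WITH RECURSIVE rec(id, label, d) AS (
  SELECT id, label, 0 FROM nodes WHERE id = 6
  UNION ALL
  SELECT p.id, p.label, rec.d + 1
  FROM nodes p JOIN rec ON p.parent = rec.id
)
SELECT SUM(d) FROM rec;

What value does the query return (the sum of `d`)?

8

Base: id=6 (n16) at d 0.
Iteration 1: rows with parent in {6} -> n6 (id 9, d 1).
Iteration 2: rows with parent in {9} -> n14 (id 10, d 2), n39 (id 12, d 2).
Iteration 3: rows with parent in {10,12} -> n28 (id 13, d 3).
Iteration 4: no rows with parent in {13}; recursion stops.
SUM(d) = 0 + 1 + 2 + 2 + 3 = 8.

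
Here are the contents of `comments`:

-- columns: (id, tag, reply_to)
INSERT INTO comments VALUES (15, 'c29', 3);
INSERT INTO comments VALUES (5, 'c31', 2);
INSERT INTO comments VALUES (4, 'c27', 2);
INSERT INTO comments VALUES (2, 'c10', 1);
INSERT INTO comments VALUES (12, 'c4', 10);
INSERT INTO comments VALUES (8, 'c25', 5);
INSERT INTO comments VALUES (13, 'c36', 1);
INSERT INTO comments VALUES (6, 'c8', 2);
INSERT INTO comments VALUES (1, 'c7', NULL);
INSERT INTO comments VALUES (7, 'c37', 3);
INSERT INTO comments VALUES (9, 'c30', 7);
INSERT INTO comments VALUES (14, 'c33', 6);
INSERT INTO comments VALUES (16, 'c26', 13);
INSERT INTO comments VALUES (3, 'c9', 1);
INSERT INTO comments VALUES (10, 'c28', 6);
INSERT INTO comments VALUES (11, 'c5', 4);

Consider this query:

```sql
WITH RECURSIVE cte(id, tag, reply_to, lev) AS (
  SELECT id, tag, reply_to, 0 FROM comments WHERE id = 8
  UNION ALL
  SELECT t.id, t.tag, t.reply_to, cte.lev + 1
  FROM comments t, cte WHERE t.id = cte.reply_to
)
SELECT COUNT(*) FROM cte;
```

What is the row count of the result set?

Base: id=8 (c25), reply_to=5, lev 0.
Iteration 1: join on id=5 -> c31 (id 5, reply_to=2, lev 1).
Iteration 2: join on id=2 -> c10 (id 2, reply_to=1, lev 2).
Iteration 3: join on id=1 -> c7 (id 1, reply_to=NULL, lev 3).
Iteration 4: reply_to is NULL; no match; recursion stops.
Total rows emitted: 4.

4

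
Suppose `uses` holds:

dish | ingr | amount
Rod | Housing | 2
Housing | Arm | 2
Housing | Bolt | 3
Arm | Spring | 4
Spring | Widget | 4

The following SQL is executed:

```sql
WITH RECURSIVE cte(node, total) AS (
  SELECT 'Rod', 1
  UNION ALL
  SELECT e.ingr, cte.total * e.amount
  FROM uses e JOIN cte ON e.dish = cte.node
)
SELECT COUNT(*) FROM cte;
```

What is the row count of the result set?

6

Base: (Rod, total=1).
Iteration 1: components of {Rod} -> Housing = 1*2 = 2.
Iteration 2: components of {Housing} -> Arm = 2*2 = 4, Bolt = 2*3 = 6.
Iteration 3: components of {Arm,Bolt} -> Spring = 4*4 = 16.
Iteration 4: components of {Spring} -> Widget = 16*4 = 64.
Iteration 5: no further components; recursion stops.
Total rows emitted: 6.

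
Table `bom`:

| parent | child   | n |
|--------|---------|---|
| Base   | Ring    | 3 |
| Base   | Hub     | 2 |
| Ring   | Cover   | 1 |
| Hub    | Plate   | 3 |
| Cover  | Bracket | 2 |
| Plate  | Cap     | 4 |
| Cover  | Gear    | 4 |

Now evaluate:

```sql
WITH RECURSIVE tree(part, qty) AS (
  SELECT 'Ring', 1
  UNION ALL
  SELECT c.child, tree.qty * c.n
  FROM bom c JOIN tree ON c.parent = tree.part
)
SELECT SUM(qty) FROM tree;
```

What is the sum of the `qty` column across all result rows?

Base: (Ring, qty=1).
Iteration 1: components of {Ring} -> Cover = 1*1 = 1.
Iteration 2: components of {Cover} -> Bracket = 1*2 = 2, Gear = 1*4 = 4.
Iteration 3: no further components; recursion stops.
SUM(qty) = 1 + 1 + 2 + 4 = 8.

8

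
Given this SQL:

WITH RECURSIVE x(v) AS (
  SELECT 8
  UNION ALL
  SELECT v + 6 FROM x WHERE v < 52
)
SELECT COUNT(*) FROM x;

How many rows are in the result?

Base: v=8.
Iteration 1: 8 < 52 holds -> v = 8 + 6 = 14.
Iteration 2: 14 < 52 holds -> v = 14 + 6 = 20.
Iteration 3: 20 < 52 holds -> v = 20 + 6 = 26.
Iteration 4: 26 < 52 holds -> v = 26 + 6 = 32.
Iteration 5: 32 < 52 holds -> v = 32 + 6 = 38.
Iteration 6: 38 < 52 holds -> v = 38 + 6 = 44.
Iteration 7: 44 < 52 holds -> v = 44 + 6 = 50.
Iteration 8: 50 < 52 holds -> v = 50 + 6 = 56.
Iteration 9: 56 < 52 fails; recursion stops.
Total rows emitted: 9.

9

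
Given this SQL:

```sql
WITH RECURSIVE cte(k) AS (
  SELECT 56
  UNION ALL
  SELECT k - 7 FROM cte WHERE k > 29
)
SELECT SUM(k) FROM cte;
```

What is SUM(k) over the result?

210

Base: k=56.
Iteration 1: 56 > 29 holds -> k = 56 - 7 = 49.
Iteration 2: 49 > 29 holds -> k = 49 - 7 = 42.
Iteration 3: 42 > 29 holds -> k = 42 - 7 = 35.
Iteration 4: 35 > 29 holds -> k = 35 - 7 = 28.
Iteration 5: 28 > 29 fails; recursion stops.
SUM(k) = 56 + 49 + 42 + 35 + 28 = 210.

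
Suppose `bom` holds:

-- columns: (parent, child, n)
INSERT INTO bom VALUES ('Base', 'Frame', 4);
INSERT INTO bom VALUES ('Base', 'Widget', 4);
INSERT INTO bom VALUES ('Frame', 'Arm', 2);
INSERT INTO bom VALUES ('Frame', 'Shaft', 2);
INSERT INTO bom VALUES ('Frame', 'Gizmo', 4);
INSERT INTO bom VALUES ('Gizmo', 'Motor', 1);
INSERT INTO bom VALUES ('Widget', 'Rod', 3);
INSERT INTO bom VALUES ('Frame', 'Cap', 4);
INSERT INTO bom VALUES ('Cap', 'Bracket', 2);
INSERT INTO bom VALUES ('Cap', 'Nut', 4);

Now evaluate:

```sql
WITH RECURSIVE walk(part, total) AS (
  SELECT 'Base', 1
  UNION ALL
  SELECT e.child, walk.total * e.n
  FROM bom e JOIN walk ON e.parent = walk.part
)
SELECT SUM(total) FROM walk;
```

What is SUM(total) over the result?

Base: (Base, total=1).
Iteration 1: components of {Base} -> Frame = 1*4 = 4, Widget = 1*4 = 4.
Iteration 2: components of {Frame,Widget} -> Arm = 4*2 = 8, Cap = 4*4 = 16, Gizmo = 4*4 = 16, Rod = 4*3 = 12, Shaft = 4*2 = 8.
Iteration 3: components of {Arm,Cap,Gizmo,Rod,Shaft} -> Bracket = 16*2 = 32, Motor = 16*1 = 16, Nut = 16*4 = 64.
Iteration 4: no further components; recursion stops.
SUM(total) = 1 + 4 + 4 + 8 + 8 + 16 + 16 + 12 + 16 + 32 + 64 = 181.

181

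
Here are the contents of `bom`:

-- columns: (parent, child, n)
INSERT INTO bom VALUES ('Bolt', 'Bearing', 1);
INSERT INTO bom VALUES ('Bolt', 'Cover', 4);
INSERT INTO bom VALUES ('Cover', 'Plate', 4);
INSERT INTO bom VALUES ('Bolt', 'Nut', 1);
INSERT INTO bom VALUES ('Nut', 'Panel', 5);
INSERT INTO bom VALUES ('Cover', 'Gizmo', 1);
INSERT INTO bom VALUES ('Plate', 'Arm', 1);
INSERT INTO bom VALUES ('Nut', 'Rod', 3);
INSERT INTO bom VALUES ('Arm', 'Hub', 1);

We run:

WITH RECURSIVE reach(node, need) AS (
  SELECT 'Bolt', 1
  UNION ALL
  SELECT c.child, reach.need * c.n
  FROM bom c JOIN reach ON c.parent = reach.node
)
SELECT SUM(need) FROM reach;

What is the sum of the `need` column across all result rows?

67

Base: (Bolt, need=1).
Iteration 1: components of {Bolt} -> Bearing = 1*1 = 1, Cover = 1*4 = 4, Nut = 1*1 = 1.
Iteration 2: components of {Bearing,Cover,Nut} -> Gizmo = 4*1 = 4, Panel = 1*5 = 5, Plate = 4*4 = 16, Rod = 1*3 = 3.
Iteration 3: components of {Gizmo,Panel,Plate,Rod} -> Arm = 16*1 = 16.
Iteration 4: components of {Arm} -> Hub = 16*1 = 16.
Iteration 5: no further components; recursion stops.
SUM(need) = 1 + 1 + 4 + 1 + 16 + 4 + 5 + 3 + 16 + 16 = 67.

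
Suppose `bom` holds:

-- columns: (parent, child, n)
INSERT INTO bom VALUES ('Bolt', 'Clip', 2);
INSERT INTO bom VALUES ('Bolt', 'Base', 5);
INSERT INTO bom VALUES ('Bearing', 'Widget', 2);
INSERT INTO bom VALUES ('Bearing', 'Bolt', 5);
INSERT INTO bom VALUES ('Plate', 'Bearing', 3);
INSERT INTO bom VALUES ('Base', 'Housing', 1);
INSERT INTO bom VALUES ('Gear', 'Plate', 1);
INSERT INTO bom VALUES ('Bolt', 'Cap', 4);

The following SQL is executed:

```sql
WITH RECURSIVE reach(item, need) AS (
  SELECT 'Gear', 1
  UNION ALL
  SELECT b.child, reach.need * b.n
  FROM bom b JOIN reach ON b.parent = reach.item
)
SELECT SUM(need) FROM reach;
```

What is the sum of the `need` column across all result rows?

Base: (Gear, need=1).
Iteration 1: components of {Gear} -> Plate = 1*1 = 1.
Iteration 2: components of {Plate} -> Bearing = 1*3 = 3.
Iteration 3: components of {Bearing} -> Bolt = 3*5 = 15, Widget = 3*2 = 6.
Iteration 4: components of {Bolt,Widget} -> Base = 15*5 = 75, Cap = 15*4 = 60, Clip = 15*2 = 30.
Iteration 5: components of {Base,Cap,Clip} -> Housing = 75*1 = 75.
Iteration 6: no further components; recursion stops.
SUM(need) = 1 + 1 + 3 + 15 + 6 + 60 + 75 + 30 + 75 = 266.

266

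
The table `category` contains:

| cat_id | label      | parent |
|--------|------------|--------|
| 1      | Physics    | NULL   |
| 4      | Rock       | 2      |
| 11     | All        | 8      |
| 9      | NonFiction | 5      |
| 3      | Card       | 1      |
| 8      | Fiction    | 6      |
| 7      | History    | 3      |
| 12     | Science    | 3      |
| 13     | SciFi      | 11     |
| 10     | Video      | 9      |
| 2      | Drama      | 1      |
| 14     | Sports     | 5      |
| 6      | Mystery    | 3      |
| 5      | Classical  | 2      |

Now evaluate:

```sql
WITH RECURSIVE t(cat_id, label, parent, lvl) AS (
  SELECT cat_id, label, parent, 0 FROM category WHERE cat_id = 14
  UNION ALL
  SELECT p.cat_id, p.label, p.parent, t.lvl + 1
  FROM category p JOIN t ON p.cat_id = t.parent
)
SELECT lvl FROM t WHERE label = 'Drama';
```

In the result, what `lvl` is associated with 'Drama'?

Base: cat_id=14 (Sports), parent=5, lvl 0.
Iteration 1: join on cat_id=5 -> Classical (id 5, parent=2, lvl 1).
Iteration 2: join on cat_id=2 -> Drama (id 2, parent=1, lvl 2).
Iteration 3: join on cat_id=1 -> Physics (id 1, parent=NULL, lvl 3).
Iteration 4: parent is NULL; no match; recursion stops.

2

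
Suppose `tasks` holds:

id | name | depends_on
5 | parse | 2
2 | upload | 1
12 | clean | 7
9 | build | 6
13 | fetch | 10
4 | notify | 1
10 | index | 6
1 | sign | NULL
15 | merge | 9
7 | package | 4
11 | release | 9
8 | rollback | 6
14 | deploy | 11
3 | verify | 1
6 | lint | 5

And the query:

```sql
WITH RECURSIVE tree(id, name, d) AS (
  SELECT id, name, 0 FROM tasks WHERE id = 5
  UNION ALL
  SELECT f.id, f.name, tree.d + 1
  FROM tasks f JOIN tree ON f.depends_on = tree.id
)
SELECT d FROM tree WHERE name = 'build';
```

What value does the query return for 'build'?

Base: id=5 (parse) at d 0.
Iteration 1: rows with depends_on in {5} -> lint (id 6, d 1).
Iteration 2: rows with depends_on in {6} -> rollback (id 8, d 2), build (id 9, d 2), index (id 10, d 2).
Iteration 3: rows with depends_on in {8,9,10} -> release (id 11, d 3), fetch (id 13, d 3), merge (id 15, d 3).
Iteration 4: rows with depends_on in {11,13,15} -> deploy (id 14, d 4).
Iteration 5: no rows with depends_on in {14}; recursion stops.

2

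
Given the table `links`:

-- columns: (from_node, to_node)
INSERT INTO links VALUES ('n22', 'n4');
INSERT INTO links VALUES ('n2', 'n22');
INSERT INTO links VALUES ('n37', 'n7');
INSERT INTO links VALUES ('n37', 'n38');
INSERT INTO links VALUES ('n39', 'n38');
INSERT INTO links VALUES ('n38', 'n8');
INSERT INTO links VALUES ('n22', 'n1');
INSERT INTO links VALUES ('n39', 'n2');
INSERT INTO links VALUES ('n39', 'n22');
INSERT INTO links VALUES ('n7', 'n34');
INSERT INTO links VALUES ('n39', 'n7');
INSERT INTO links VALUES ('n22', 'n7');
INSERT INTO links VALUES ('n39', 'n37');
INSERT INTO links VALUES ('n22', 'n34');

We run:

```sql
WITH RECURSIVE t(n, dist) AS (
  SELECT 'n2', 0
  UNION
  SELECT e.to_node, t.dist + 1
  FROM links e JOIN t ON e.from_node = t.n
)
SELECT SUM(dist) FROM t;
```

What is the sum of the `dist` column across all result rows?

12

Base: (n2, dist=0).
Iteration 1: edges from {n2} -> (n22, dist=1).
Iteration 2: edges from {n22} -> (n1, dist=2), (n34, dist=2), (n4, dist=2), (n7, dist=2).
Iteration 3: edges from {n1,n34,n4,n7} -> (n34, dist=3).
Iteration 4: no outgoing edges from {n34}; recursion stops.
SUM(dist) = 0 + 1 + 2 + 2 + 2 + 2 + 3 = 12.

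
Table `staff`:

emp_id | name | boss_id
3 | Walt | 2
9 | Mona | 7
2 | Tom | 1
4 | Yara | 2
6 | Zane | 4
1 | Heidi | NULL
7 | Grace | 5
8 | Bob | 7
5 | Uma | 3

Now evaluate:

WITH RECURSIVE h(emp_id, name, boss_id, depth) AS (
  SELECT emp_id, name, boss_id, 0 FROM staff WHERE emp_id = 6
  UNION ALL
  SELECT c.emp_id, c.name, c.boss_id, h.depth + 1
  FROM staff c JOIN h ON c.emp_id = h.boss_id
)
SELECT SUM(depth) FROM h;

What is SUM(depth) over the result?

Base: emp_id=6 (Zane), boss_id=4, depth 0.
Iteration 1: join on emp_id=4 -> Yara (id 4, boss_id=2, depth 1).
Iteration 2: join on emp_id=2 -> Tom (id 2, boss_id=1, depth 2).
Iteration 3: join on emp_id=1 -> Heidi (id 1, boss_id=NULL, depth 3).
Iteration 4: boss_id is NULL; no match; recursion stops.
SUM(depth) = 0 + 1 + 2 + 3 = 6.

6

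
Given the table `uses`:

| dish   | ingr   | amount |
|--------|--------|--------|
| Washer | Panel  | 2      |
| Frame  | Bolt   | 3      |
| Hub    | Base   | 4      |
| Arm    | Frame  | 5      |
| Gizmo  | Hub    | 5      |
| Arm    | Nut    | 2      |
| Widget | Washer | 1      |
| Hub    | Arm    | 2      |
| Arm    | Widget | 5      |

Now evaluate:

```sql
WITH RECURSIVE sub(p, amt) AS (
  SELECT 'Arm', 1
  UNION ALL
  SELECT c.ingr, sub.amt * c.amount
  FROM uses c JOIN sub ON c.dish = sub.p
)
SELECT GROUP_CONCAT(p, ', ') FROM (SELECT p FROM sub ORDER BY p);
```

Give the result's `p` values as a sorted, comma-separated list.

Base: (Arm, amt=1).
Iteration 1: components of {Arm} -> Frame = 1*5 = 5, Nut = 1*2 = 2, Widget = 1*5 = 5.
Iteration 2: components of {Frame,Nut,Widget} -> Bolt = 5*3 = 15, Washer = 5*1 = 5.
Iteration 3: components of {Bolt,Washer} -> Panel = 5*2 = 10.
Iteration 4: no further components; recursion stops.

Arm, Bolt, Frame, Nut, Panel, Washer, Widget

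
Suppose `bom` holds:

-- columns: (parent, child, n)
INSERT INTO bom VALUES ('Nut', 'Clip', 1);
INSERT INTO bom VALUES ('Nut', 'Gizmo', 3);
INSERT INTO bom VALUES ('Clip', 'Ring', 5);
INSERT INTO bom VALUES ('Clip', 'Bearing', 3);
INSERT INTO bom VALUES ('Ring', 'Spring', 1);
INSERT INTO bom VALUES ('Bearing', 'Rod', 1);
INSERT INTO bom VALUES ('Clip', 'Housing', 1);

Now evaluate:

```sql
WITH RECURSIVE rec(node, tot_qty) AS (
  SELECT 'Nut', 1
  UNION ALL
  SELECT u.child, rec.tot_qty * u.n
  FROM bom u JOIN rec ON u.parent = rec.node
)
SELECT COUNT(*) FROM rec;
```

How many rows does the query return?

Base: (Nut, tot_qty=1).
Iteration 1: components of {Nut} -> Clip = 1*1 = 1, Gizmo = 1*3 = 3.
Iteration 2: components of {Clip,Gizmo} -> Bearing = 1*3 = 3, Housing = 1*1 = 1, Ring = 1*5 = 5.
Iteration 3: components of {Bearing,Housing,Ring} -> Rod = 3*1 = 3, Spring = 5*1 = 5.
Iteration 4: no further components; recursion stops.
Total rows emitted: 8.

8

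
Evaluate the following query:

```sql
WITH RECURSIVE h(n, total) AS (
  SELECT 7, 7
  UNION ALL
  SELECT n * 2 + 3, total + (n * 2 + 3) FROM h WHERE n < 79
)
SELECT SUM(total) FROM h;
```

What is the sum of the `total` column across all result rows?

525

Base: n=7, total=7.
Iteration 1: 7 < 79 holds -> n = 7 * 2 + 3 = 17, total = 7 + 17 = 24.
Iteration 2: 17 < 79 holds -> n = 17 * 2 + 3 = 37, total = 24 + 37 = 61.
Iteration 3: 37 < 79 holds -> n = 37 * 2 + 3 = 77, total = 61 + 77 = 138.
Iteration 4: 77 < 79 holds -> n = 77 * 2 + 3 = 157, total = 138 + 157 = 295.
Iteration 5: 157 < 79 fails; recursion stops.
SUM(total) = 7 + 24 + 61 + 138 + 295 = 525.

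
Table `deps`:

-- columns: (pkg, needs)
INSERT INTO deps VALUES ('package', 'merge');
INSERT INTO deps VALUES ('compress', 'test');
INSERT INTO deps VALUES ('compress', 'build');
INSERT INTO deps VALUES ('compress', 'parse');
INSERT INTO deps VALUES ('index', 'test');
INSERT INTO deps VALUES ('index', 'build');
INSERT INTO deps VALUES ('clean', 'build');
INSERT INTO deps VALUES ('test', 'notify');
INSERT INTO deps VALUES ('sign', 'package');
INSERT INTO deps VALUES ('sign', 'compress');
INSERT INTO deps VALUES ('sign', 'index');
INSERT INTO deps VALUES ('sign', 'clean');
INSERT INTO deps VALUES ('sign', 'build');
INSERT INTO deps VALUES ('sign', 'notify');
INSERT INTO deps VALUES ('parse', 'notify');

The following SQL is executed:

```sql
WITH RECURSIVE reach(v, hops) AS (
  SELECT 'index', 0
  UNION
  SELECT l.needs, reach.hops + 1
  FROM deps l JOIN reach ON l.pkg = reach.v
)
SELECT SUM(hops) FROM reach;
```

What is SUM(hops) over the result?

4

Base: (index, hops=0).
Iteration 1: edges from {index} -> (build, hops=1), (test, hops=1).
Iteration 2: edges from {build,test} -> (notify, hops=2).
Iteration 3: no outgoing edges from {notify}; recursion stops.
SUM(hops) = 0 + 1 + 1 + 2 = 4.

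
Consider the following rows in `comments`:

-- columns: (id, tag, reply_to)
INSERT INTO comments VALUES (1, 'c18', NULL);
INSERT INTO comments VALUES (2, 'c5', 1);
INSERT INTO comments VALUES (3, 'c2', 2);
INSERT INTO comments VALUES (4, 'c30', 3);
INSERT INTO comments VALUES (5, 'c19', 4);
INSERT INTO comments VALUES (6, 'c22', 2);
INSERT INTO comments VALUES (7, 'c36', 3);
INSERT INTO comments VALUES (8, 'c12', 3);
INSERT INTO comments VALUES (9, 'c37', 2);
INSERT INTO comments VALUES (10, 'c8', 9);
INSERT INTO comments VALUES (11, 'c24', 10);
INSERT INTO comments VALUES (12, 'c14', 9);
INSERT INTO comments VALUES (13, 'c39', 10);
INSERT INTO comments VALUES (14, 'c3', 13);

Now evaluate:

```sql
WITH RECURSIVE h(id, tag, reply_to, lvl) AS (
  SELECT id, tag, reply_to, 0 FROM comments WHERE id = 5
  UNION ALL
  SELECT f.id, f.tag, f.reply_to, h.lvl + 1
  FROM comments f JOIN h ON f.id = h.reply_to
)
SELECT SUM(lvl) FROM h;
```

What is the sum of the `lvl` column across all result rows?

10

Base: id=5 (c19), reply_to=4, lvl 0.
Iteration 1: join on id=4 -> c30 (id 4, reply_to=3, lvl 1).
Iteration 2: join on id=3 -> c2 (id 3, reply_to=2, lvl 2).
Iteration 3: join on id=2 -> c5 (id 2, reply_to=1, lvl 3).
Iteration 4: join on id=1 -> c18 (id 1, reply_to=NULL, lvl 4).
Iteration 5: reply_to is NULL; no match; recursion stops.
SUM(lvl) = 0 + 1 + 2 + 3 + 4 = 10.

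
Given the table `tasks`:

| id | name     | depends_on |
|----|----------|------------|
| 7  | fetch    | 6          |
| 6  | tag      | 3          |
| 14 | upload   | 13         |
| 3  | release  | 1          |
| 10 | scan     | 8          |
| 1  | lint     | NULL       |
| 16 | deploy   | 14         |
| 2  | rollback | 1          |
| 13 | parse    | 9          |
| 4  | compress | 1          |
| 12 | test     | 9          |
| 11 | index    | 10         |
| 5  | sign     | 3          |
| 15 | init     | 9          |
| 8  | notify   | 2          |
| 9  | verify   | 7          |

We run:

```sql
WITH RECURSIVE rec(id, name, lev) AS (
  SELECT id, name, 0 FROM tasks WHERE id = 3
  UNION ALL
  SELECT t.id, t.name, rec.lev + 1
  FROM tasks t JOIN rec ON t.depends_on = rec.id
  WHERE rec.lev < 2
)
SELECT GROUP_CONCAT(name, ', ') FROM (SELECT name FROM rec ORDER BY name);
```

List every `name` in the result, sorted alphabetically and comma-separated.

Base: id=3 (release) at lev 0.
Iteration 1: rows with depends_on in {3} -> sign (id 5, lev 1), tag (id 6, lev 1).
Iteration 2: rows with depends_on in {5,6} -> fetch (id 7, lev 2).
Iteration 3: lev < 2 fails for all current rows; recursion stops.

fetch, release, sign, tag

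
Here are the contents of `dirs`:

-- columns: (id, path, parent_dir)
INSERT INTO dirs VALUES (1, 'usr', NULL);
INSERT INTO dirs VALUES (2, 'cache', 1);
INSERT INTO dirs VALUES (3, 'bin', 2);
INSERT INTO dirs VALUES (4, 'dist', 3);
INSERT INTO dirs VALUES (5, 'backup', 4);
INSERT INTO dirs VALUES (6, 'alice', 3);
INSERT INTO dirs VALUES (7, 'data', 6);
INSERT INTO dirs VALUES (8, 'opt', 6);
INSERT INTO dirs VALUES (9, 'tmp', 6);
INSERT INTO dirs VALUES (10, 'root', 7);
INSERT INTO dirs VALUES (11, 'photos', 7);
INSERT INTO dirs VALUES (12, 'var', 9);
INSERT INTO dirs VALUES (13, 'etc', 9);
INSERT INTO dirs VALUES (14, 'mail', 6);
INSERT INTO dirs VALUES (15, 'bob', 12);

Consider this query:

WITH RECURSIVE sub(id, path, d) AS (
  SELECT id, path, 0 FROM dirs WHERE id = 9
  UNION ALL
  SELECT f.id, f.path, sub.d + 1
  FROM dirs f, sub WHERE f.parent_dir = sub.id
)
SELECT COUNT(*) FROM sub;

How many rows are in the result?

4

Base: id=9 (tmp) at d 0.
Iteration 1: rows with parent_dir in {9} -> var (id 12, d 1), etc (id 13, d 1).
Iteration 2: rows with parent_dir in {12,13} -> bob (id 15, d 2).
Iteration 3: no rows with parent_dir in {15}; recursion stops.
Total rows emitted: 4.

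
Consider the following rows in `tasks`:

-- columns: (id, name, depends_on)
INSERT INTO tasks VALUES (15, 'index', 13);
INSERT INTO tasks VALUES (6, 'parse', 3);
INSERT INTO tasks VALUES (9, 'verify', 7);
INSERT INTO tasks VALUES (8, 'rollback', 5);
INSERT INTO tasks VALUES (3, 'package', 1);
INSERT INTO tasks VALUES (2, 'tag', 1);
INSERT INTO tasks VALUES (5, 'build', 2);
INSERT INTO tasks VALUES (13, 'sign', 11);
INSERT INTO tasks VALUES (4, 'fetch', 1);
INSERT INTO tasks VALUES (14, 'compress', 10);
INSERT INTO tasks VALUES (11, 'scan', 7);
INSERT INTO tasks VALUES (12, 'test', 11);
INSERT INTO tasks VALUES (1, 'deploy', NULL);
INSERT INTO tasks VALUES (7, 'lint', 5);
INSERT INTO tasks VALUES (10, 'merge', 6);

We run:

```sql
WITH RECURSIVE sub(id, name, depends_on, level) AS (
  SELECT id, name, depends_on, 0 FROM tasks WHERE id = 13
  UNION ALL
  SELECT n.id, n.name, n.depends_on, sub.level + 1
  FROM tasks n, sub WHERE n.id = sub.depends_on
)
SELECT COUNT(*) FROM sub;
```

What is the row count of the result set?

Base: id=13 (sign), depends_on=11, level 0.
Iteration 1: join on id=11 -> scan (id 11, depends_on=7, level 1).
Iteration 2: join on id=7 -> lint (id 7, depends_on=5, level 2).
Iteration 3: join on id=5 -> build (id 5, depends_on=2, level 3).
Iteration 4: join on id=2 -> tag (id 2, depends_on=1, level 4).
Iteration 5: join on id=1 -> deploy (id 1, depends_on=NULL, level 5).
Iteration 6: depends_on is NULL; no match; recursion stops.
Total rows emitted: 6.

6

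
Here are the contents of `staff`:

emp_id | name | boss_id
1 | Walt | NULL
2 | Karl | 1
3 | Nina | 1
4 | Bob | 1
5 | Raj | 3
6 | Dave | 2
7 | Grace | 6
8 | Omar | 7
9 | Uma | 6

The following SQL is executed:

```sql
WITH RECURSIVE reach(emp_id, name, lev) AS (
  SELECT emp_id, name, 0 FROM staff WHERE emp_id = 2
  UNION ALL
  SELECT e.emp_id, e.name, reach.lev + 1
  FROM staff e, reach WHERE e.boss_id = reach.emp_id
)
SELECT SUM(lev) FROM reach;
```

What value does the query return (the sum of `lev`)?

Base: emp_id=2 (Karl) at lev 0.
Iteration 1: rows with boss_id in {2} -> Dave (id 6, lev 1).
Iteration 2: rows with boss_id in {6} -> Grace (id 7, lev 2), Uma (id 9, lev 2).
Iteration 3: rows with boss_id in {7,9} -> Omar (id 8, lev 3).
Iteration 4: no rows with boss_id in {8}; recursion stops.
SUM(lev) = 0 + 1 + 2 + 2 + 3 = 8.

8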